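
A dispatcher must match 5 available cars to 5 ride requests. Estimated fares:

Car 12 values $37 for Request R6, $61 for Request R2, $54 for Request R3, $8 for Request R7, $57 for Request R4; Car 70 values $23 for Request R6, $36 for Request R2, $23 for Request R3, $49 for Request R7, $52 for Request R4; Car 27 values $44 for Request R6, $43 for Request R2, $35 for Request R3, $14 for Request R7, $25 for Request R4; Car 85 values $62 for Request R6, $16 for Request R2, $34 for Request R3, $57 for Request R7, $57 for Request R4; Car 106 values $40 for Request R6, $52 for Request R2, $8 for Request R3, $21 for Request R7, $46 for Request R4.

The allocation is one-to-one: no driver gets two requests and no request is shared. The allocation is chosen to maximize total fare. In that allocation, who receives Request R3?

Optimal: Car 12→Request R3 ($54), Car 70→Request R4 ($52), Car 27→Request R6 ($44), Car 85→Request R7 ($57), Car 106→Request R2 ($52) — total 54+52+44+57+52 = $259.
Row-greedy (each driver in turn takes its best remaining request) gives $222, worse by 37.
Next-best assignment: Car 12→Request R3, Car 70→Request R7, Car 27→Request R6, Car 85→Request R4, Car 106→Request R2 = $256.
No other one-to-one assignment exceeds $259.
Car 12's own top request is Request R2 ($61), but forcing Car 12→Request R2 and reassigning the rest optimally gives only $253 — worse by 6.

Car 12 receives Request R3.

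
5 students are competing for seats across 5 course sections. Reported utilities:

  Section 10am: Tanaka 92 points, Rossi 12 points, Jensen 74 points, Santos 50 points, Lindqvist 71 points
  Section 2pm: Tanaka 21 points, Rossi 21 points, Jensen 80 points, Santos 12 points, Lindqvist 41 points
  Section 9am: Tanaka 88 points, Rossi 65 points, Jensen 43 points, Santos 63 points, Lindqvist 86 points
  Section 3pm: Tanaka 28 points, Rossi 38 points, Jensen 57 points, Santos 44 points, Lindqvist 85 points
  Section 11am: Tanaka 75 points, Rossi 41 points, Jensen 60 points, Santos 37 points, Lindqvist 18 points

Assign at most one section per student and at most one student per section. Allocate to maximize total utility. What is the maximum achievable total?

This is a one-to-one assignment (maximum-weight bipartite matching).
Optimal: Tanaka→Section 10am (92 points), Rossi→Section 11am (41 points), Jensen→Section 2pm (80 points), Santos→Section 9am (63 points), Lindqvist→Section 3pm (85 points) — total 92+41+80+63+85 = 361 points.
Column-greedy (each section in turn goes to its best remaining student) gives 343 points, worse by 18.

Max total: 361 points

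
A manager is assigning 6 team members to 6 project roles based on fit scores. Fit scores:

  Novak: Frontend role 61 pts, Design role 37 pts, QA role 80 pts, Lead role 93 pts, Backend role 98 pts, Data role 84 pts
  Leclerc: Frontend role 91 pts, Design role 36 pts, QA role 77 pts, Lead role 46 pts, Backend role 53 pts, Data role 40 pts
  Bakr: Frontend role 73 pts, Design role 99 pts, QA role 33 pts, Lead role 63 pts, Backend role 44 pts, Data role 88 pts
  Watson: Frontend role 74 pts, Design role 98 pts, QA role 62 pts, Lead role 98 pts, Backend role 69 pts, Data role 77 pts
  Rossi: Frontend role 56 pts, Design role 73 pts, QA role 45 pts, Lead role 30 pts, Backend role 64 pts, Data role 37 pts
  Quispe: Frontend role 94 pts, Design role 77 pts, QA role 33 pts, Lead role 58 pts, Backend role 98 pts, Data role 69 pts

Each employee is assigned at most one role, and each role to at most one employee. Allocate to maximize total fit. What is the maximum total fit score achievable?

Treat this as an assignment problem: match each employee to one role.
Optimal: Novak→QA role (80 pts), Leclerc→Frontend role (91 pts), Bakr→Data role (88 pts), Watson→Lead role (98 pts), Rossi→Design role (73 pts), Quispe→Backend role (98 pts) — total 80+91+88+98+73+98 = 528 pts.
Max-entry greedy (repeatedly take the single best remaining cell) gives 503 pts, worse by 25.
Swapping Leclerc↔Rossi (Leclerc→Design role 36 pts, Rossi→Frontend role 56 pts) loses 72.
No other one-to-one assignment exceeds 528 pts.

Max total: 528 pts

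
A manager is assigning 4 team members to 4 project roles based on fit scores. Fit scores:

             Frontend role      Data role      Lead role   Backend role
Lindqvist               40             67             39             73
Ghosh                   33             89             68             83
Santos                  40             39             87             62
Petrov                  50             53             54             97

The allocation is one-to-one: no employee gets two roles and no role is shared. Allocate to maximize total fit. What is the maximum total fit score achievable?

Optimal: Lindqvist→Frontend role (40 pts), Ghosh→Data role (89 pts), Santos→Lead role (87 pts), Petrov→Backend role (97 pts) — total 40+89+87+97 = 313 pts.

Max total: 313 pts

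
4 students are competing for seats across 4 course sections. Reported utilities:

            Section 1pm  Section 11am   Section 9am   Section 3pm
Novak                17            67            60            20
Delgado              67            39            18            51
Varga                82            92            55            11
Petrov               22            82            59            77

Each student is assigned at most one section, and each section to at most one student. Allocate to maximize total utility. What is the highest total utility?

Treat this as an assignment problem: match each student to one section.
Optimal: Novak→Section 9am (60 points), Delgado→Section 1pm (67 points), Varga→Section 11am (92 points), Petrov→Section 3pm (77 points) — total 60+67+92+77 = 296 points.
Column-greedy (each section in turn goes to its best remaining student) gives 275 points, worse by 21.
Checked against all permutations: 296 points is optimal.

Maximum total: 296 points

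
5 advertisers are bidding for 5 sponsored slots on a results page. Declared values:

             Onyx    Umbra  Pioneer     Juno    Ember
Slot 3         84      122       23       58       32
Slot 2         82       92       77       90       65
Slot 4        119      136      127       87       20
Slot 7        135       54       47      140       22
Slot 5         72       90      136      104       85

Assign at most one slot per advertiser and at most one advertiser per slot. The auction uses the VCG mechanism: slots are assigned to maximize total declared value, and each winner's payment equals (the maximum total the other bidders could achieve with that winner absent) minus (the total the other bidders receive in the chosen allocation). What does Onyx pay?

Onyx pays $14.

Efficient allocation: Onyx→Slot 4 ($119), Umbra→Slot 3 ($122), Pioneer→Slot 5 ($136), Juno→Slot 7 ($140), Ember→Slot 2 ($65); total welfare W = $582.
Onyx receives Slot 4 at value $119, so the others get W − 119 = $463.
Without Onyx: best allocation of the remaining 4 bidders over all 5 slots is Umbra→Slot 4 ($136), Pioneer→Slot 5 ($136), Juno→Slot 7 ($140), Ember→Slot 2 ($65), total $477.
VCG payment = (others' best without Onyx) − (others' welfare with Onyx) = 477 − 463 = $14.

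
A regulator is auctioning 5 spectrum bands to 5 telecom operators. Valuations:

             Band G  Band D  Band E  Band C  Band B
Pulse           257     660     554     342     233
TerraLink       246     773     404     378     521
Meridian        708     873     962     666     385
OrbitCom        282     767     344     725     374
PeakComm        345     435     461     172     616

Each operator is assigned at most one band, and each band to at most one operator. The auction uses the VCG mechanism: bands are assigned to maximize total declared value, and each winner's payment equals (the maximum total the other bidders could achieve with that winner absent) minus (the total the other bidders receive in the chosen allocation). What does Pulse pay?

Pulse pays $254M.

Efficient allocation: Pulse→Band E ($554M), TerraLink→Band D ($773M), Meridian→Band G ($708M), OrbitCom→Band C ($725M), PeakComm→Band B ($616M); total welfare W = $3376M.
Pulse receives Band E at value $554M, so the others get W − 554 = $2822M.
Without Pulse: best allocation of the remaining 4 bidders over all 5 bands is TerraLink→Band D ($773M), Meridian→Band E ($962M), OrbitCom→Band C ($725M), PeakComm→Band B ($616M), total $3076M.
VCG payment = (others' best without Pulse) − (others' welfare with Pulse) = 3076 − 2822 = $254M.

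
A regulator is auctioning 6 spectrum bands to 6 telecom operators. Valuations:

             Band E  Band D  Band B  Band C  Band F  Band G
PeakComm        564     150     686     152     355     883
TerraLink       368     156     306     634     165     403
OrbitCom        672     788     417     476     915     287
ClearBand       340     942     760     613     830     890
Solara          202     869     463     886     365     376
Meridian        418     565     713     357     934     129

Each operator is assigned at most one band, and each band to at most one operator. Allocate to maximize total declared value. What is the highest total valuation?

Optimal: PeakComm→Band G ($883M), TerraLink→Band C ($634M), OrbitCom→Band E ($672M), ClearBand→Band B ($760M), Solara→Band D ($869M), Meridian→Band F ($934M) — total 883+634+672+760+869+934 = $4752M.
Max-entry greedy (repeatedly take the single best remaining cell) gives $4623M, worse by 129.

Max total: $4752M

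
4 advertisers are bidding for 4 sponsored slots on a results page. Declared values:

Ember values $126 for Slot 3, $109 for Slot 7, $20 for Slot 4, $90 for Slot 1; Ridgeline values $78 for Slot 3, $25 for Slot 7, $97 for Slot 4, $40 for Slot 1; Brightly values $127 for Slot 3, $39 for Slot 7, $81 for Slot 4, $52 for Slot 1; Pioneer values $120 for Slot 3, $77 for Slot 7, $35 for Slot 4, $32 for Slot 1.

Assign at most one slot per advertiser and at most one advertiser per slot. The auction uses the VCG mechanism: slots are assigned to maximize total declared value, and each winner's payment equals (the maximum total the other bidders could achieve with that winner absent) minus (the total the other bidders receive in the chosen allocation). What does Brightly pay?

Efficient allocation: Ember→Slot 1 ($90), Ridgeline→Slot 4 ($97), Brightly→Slot 3 ($127), Pioneer→Slot 7 ($77); total welfare W = $391.
Brightly receives Slot 3 at value $127, so the others get W − 127 = $264.
Without Brightly: best allocation of the remaining 3 bidders over all 4 slots is Ember→Slot 7 ($109), Ridgeline→Slot 4 ($97), Pioneer→Slot 3 ($120), total $326.
VCG payment = (others' best without Brightly) − (others' welfare with Brightly) = 326 − 264 = $62.

Brightly pays $62.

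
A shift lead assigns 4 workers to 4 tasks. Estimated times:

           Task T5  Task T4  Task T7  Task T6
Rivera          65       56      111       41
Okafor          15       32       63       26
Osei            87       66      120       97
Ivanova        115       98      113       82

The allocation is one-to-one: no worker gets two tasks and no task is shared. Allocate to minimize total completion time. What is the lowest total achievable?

Minimum total: 235 min

Optimal: Rivera→Task T6 (41 min), Okafor→Task T5 (15 min), Osei→Task T4 (66 min), Ivanova→Task T7 (113 min) — total 41+15+66+113 = 235 min.
Column-greedy (each task in turn goes to its cheapest remaining worker) gives 281 min, worse by 46.
No other one-to-one assignment undercuts 235 min.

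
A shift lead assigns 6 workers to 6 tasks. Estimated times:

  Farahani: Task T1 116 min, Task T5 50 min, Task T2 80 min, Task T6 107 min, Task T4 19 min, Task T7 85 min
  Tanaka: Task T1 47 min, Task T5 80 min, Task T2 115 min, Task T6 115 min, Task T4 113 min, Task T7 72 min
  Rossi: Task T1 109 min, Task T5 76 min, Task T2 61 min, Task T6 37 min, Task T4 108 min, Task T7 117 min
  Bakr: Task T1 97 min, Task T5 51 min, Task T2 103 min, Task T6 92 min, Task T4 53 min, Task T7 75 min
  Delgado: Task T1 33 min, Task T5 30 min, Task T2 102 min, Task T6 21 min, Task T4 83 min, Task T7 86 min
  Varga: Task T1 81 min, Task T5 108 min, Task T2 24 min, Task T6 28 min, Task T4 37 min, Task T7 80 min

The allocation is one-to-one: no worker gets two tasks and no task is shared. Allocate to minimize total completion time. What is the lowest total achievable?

Optimal: Farahani→Task T4 (19 min), Tanaka→Task T1 (47 min), Rossi→Task T6 (37 min), Bakr→Task T7 (75 min), Delgado→Task T5 (30 min), Varga→Task T2 (24 min) — total 19+47+37+75+30+24 = 232 min.
Row-greedy (each worker in turn takes its cheapest remaining task) gives 264 min, worse by 32.
Next-best assignment: Farahani→Task T4, Tanaka→Task T7, Rossi→Task T6, Bakr→Task T5, Delgado→Task T1, Varga→Task T2 = 236 min.
Every other assignment is strictly worse.

Minimum total: 232 min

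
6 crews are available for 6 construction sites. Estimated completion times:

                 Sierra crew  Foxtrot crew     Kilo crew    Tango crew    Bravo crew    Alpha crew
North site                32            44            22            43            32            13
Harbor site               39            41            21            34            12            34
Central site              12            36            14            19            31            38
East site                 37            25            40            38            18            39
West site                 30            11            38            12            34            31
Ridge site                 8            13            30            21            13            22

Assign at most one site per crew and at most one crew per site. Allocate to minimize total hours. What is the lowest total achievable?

Minimum total: 84 hours

Optimal: Sierra crew→Ridge site (8 hours), Foxtrot crew→East site (25 hours), Kilo crew→Central site (14 hours), Tango crew→West site (12 hours), Bravo crew→Harbor site (12 hours), Alpha crew→North site (13 hours) — total 8+25+14+12+12+13 = 84 hours.
Row-greedy (each crew in turn takes its cheapest remaining site) gives 98 hours, worse by 14.
Checked against all permutations: 84 hours is optimal.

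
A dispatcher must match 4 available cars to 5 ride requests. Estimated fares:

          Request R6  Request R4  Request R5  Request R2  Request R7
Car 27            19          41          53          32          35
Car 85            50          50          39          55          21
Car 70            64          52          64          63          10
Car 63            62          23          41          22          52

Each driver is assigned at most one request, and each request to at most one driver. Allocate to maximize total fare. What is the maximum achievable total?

Max total: $228

Optimal: Car 27→Request R5 ($53), Car 85→Request R4 ($50), Car 70→Request R2 ($63), Car 63→Request R6 ($62) — total 53+50+63+62 = $228.
Row-greedy (each driver in turn takes its best remaining request) gives $224, worse by 4.
Next-best assignment: Car 27→Request R5, Car 85→Request R2, Car 70→Request R6, Car 63→Request R7 = $224.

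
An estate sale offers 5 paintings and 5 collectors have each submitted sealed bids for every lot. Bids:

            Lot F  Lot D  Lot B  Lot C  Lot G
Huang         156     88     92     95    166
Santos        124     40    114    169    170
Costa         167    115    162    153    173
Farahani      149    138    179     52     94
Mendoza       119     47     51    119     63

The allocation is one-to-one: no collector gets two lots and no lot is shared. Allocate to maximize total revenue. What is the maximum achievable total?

Maximum total: $754

This is the linear assignment problem.
Optimal: Huang→Lot G ($166), Santos→Lot C ($169), Costa→Lot B ($162), Farahani→Lot D ($138), Mendoza→Lot F ($119) — total 166+169+162+138+119 = $754.
Row-greedy (each collector in turn takes its best remaining lot) gives $728, worse by 26.
Checked against all permutations: $754 is optimal.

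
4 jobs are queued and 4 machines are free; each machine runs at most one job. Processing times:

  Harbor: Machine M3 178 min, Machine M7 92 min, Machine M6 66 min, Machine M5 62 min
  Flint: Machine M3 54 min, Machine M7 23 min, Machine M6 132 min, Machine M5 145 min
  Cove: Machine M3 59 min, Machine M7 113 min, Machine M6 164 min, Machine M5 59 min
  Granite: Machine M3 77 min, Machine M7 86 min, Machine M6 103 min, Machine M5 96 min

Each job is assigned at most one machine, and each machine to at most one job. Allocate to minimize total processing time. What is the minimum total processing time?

Minimum total: 225 min

Optimal: Harbor→Machine M6 (66 min), Flint→Machine M7 (23 min), Cove→Machine M5 (59 min), Granite→Machine M3 (77 min) — total 66+23+59+77 = 225 min.
Row-greedy (each job in turn takes its cheapest remaining machine) gives 247 min, worse by 22.
Next-best assignment: Harbor→Machine M6, Flint→Machine M7, Cove→Machine M3, Granite→Machine M5 = 244 min.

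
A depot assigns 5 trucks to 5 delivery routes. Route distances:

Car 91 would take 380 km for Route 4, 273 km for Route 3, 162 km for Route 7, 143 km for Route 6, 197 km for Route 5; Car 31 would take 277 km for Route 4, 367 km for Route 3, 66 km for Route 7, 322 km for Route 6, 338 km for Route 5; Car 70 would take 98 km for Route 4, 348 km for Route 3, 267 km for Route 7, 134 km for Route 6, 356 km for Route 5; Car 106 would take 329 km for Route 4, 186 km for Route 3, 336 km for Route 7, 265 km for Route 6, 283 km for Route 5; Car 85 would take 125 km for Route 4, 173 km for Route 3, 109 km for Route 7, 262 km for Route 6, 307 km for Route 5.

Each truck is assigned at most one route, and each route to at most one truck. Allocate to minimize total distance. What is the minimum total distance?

Min total: 708 km

Optimal: Car 91→Route 5 (197 km), Car 31→Route 7 (66 km), Car 70→Route 6 (134 km), Car 106→Route 3 (186 km), Car 85→Route 4 (125 km) — total 197+66+134+186+125 = 708 km.
Min-entry greedy (repeatedly take the single cheapest remaining cell) gives 763 km, worse by 55.
Next-best assignment: Car 91→Route 6, Car 31→Route 7, Car 70→Route 4, Car 106→Route 5, Car 85→Route 3 = 763 km.
Checked against all permutations: 708 km is optimal.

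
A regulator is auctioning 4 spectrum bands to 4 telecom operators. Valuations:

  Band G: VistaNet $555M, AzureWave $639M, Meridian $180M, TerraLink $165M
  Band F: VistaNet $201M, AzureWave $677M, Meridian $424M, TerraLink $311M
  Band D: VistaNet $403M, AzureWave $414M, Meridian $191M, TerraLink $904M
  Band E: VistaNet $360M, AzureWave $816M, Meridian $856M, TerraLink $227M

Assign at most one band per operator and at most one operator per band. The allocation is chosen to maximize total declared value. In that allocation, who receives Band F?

AzureWave receives Band F.

Optimal: VistaNet→Band G ($555M), AzureWave→Band F ($677M), Meridian→Band E ($856M), TerraLink→Band D ($904M) — total 555+677+856+904 = $2992M.
Column-greedy (each band in turn goes to its best remaining operator) gives $2327M, worse by 665.
Next-best assignment: VistaNet→Band G, AzureWave→Band E, Meridian→Band F, TerraLink→Band D = $2699M.
AzureWave's own top band is Band E ($816M), but forcing AzureWave→Band E and reassigning the rest optimally gives only $2699M — worse by 293.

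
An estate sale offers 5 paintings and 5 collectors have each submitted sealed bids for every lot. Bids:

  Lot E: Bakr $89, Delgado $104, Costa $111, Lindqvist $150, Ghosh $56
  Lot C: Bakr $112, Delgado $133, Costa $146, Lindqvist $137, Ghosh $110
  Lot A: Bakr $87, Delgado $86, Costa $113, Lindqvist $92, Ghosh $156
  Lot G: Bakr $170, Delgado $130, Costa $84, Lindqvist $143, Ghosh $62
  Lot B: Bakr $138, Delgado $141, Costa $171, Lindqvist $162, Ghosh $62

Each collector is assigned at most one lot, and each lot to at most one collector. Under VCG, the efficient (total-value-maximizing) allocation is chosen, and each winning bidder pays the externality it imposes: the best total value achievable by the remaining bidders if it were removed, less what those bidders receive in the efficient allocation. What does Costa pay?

Efficient allocation: Bakr→Lot G ($170), Delgado→Lot C ($133), Costa→Lot B ($171), Lindqvist→Lot E ($150), Ghosh→Lot A ($156); total welfare W = $780.
Costa receives Lot B at value $171, so the others get W − 171 = $609.
Without Costa: best allocation of the remaining 4 bidders over all 5 lots is Bakr→Lot G ($170), Delgado→Lot C ($133), Lindqvist→Lot B ($162), Ghosh→Lot A ($156), total $621.
VCG payment = (others' best without Costa) − (others' welfare with Costa) = 621 − 609 = $12.

Costa pays $12.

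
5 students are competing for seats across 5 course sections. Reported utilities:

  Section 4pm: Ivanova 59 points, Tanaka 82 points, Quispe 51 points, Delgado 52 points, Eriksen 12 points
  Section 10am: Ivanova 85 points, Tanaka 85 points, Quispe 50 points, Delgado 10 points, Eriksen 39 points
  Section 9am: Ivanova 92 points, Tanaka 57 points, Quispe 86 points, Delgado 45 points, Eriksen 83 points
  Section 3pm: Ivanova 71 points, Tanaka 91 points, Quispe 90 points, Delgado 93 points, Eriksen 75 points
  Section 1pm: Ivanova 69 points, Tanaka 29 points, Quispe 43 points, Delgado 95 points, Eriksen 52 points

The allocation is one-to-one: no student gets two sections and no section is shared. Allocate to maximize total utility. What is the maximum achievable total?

Optimal: Ivanova→Section 10am (85 points), Tanaka→Section 4pm (82 points), Quispe→Section 3pm (90 points), Delgado→Section 1pm (95 points), Eriksen→Section 9am (83 points) — total 85+82+90+95+83 = 435 points.
Row-greedy (each student in turn takes its best remaining section) gives 368 points, worse by 67.
Next-best assignment: Ivanova→Section 10am, Tanaka→Section 4pm, Quispe→Section 9am, Delgado→Section 1pm, Eriksen→Section 3pm = 423 points.
Swapping Tanaka↔Eriksen (Tanaka→Section 9am 57 points, Eriksen→Section 4pm 12 points) loses 96.

Maximum total: 435 points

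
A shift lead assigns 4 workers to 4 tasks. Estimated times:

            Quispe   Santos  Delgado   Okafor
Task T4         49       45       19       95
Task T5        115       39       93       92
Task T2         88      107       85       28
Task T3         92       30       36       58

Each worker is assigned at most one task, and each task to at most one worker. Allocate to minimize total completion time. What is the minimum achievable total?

Min total: 152 min

Treat this as an assignment problem: match each worker to one task.
Optimal: Quispe→Task T4 (49 min), Santos→Task T5 (39 min), Delgado→Task T3 (36 min), Okafor→Task T2 (28 min) — total 49+39+36+28 = 152 min.
Min-entry greedy (repeatedly take the single cheapest remaining cell) gives 192 min, worse by 40.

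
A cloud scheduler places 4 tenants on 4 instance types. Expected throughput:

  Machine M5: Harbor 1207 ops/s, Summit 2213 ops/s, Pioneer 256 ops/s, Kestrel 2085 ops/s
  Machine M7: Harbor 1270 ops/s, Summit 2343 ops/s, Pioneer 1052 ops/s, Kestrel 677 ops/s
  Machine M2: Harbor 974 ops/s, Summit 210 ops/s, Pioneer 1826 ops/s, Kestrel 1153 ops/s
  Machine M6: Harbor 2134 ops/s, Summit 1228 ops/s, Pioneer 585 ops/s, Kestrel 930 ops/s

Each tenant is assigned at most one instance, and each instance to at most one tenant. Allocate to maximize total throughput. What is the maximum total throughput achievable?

Treat this as an assignment problem: match each tenant to one instance.
Optimal: Harbor→Machine M6 (2134 ops/s), Summit→Machine M7 (2343 ops/s), Pioneer→Machine M2 (1826 ops/s), Kestrel→Machine M5 (2085 ops/s) — total 2134+2343+1826+2085 = 8388 ops/s.
Column-greedy (each instance in turn goes to its best remaining tenant) gives 6239 ops/s, worse by 2149.
Every other assignment is strictly worse.

Max total: 8388 ops/s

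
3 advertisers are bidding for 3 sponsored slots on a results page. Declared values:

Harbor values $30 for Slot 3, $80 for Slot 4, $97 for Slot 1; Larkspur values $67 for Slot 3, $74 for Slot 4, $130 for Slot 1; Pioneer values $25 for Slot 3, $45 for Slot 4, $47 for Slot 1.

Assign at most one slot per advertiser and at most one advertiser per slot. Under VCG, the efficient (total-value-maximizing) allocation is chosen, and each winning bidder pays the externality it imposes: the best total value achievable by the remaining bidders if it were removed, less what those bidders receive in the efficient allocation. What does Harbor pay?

Efficient allocation: Harbor→Slot 4 ($80), Larkspur→Slot 1 ($130), Pioneer→Slot 3 ($25); total welfare W = $235.
Harbor receives Slot 4 at value $80, so the others get W − 80 = $155.
Without Harbor: best allocation of the remaining 2 bidders over all 3 slots is Larkspur→Slot 1 ($130), Pioneer→Slot 4 ($45), total $175.
VCG payment = (others' best without Harbor) − (others' welfare with Harbor) = 175 − 155 = $20.

Harbor pays $20.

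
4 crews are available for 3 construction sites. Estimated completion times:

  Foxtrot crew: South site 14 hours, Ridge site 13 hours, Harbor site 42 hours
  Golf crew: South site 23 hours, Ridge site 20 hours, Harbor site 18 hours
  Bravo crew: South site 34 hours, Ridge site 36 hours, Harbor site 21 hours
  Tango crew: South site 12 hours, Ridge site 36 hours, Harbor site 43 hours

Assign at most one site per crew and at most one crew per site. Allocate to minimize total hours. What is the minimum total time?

Min total: 43 hours

Optimal: Tango crew→South site (12 hours), Foxtrot crew→Ridge site (13 hours), Golf crew→Harbor site (18 hours) — total 12+13+18 = 43 hours.
Row-greedy (each crew in turn takes its cheapest remaining site) gives 65 hours, worse by 22.
Checked against all permutations: 43 hours is optimal.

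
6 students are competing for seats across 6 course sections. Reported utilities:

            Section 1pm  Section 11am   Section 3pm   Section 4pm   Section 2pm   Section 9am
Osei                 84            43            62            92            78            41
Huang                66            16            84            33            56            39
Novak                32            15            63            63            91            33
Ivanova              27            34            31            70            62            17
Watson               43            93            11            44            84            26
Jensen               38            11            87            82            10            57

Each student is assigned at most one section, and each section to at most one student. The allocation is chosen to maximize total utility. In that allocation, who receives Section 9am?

Jensen receives Section 9am.

Optimal: Osei→Section 1pm (84 points), Huang→Section 3pm (84 points), Novak→Section 2pm (91 points), Ivanova→Section 4pm (70 points), Watson→Section 11am (93 points), Jensen→Section 9am (57 points) — total 84+84+91+70+93+57 = 479 points.
Row-greedy (each student in turn takes its best remaining section) gives 401 points, worse by 78.
No other one-to-one assignment exceeds 479 points.
Jensen's own top section is Section 3pm (87 points), but forcing Jensen→Section 3pm and reassigning the rest optimally gives only 464 points — worse by 15.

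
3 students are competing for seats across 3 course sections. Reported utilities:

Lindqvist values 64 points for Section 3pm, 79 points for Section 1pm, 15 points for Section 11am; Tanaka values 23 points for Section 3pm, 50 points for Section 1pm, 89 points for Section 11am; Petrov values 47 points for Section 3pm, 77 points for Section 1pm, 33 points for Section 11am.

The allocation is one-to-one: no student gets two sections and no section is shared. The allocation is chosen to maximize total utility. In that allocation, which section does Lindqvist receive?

Lindqvist receives Section 3pm.

Treat this as an assignment problem: match each student to one section.
Optimal: Lindqvist→Section 3pm (64 points), Tanaka→Section 11am (89 points), Petrov→Section 1pm (77 points) — total 64+89+77 = 230 points.
Max-entry greedy (repeatedly take the single best remaining cell) gives 215 points, worse by 15.
Swapping Petrov↔Tanaka (Petrov→Section 11am 33 points, Tanaka→Section 1pm 50 points) loses 83.
Lindqvist's own top section is Section 1pm (79 points), but forcing Lindqvist→Section 1pm and reassigning the rest optimally gives only 215 points — worse by 15.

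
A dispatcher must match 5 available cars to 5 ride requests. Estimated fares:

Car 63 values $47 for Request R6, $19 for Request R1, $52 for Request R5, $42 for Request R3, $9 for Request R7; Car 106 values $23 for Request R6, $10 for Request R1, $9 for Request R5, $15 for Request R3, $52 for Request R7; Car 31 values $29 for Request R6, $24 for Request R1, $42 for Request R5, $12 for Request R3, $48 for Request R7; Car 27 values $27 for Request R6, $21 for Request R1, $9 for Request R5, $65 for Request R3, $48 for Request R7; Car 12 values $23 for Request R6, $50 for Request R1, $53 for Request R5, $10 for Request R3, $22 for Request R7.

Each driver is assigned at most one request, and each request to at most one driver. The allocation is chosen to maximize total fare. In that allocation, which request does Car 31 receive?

Car 31 receives Request R5.

Treat this as an assignment problem: match each driver to one request.
Optimal: Car 63→Request R6 ($47), Car 106→Request R7 ($52), Car 31→Request R5 ($42), Car 27→Request R3 ($65), Car 12→Request R1 ($50) — total 47+52+42+65+50 = $256.
Max-entry greedy (repeatedly take the single best remaining cell) gives $241, worse by 15.
Next-best assignment: Car 63→Request R5, Car 106→Request R7, Car 31→Request R6, Car 27→Request R3, Car 12→Request R1 = $248.
Car 31's own top request is Request R7 ($48), but forcing Car 31→Request R7 and reassigning the rest optimally gives only $238 — worse by 18.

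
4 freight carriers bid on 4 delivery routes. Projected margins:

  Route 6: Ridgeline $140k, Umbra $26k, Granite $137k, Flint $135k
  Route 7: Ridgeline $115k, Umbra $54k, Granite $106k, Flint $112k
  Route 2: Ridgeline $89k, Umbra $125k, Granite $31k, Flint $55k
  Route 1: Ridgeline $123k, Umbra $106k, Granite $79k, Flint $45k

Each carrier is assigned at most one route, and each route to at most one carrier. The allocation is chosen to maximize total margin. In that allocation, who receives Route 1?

Treat this as an assignment problem: match each carrier to one route.
Optimal: Ridgeline→Route 1 ($123k), Umbra→Route 2 ($125k), Granite→Route 6 ($137k), Flint→Route 7 ($112k) — total 123+125+137+112 = $497k.
Column-greedy (each route in turn goes to its best remaining carrier) gives $456k, worse by 41.
Swapping Ridgeline↔Granite (Ridgeline→Route 6 $140k, Granite→Route 1 $79k) loses 41.
Ridgeline's own top route is Route 6 ($140k), but forcing Ridgeline→Route 6 and reassigning the rest optimally gives only $456k — worse by 41.

Ridgeline receives Route 1.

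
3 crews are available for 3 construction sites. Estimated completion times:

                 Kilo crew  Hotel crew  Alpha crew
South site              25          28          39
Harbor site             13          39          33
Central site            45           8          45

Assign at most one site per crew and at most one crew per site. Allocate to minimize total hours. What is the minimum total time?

Optimal: Kilo crew→Harbor site (13 hours), Hotel crew→Central site (8 hours), Alpha crew→South site (39 hours) — total 13+8+39 = 60 hours.
Column-greedy (each site in turn goes to its cheapest remaining crew) gives 66 hours, worse by 6.
Swapping Alpha crew↔Kilo crew (Alpha crew→Harbor site 33 hours, Kilo crew→South site 25 hours) adds 6.
Every other assignment is strictly worse.

Min total: 60 hours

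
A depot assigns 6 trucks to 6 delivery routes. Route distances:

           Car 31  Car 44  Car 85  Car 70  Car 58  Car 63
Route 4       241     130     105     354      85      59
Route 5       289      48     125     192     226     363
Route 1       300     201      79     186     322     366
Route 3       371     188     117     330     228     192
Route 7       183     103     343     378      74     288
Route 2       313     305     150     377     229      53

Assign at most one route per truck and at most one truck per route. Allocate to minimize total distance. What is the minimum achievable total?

Min total: 672 km

Optimal: Car 31→Route 7 (183 km), Car 44→Route 5 (48 km), Car 85→Route 3 (117 km), Car 70→Route 1 (186 km), Car 58→Route 4 (85 km), Car 63→Route 2 (53 km) — total 183+48+117+186+85+53 = 672 km.
Row-greedy (each truck in turn takes its cheapest remaining route) gives 778 km, worse by 106.
No other one-to-one assignment undercuts 672 km.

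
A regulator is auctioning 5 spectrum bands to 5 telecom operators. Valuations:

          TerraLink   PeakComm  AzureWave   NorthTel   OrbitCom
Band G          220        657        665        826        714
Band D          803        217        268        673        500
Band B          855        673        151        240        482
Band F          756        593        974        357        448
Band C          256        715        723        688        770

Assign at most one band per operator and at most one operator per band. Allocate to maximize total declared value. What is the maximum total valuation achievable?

Treat this as an assignment problem: match each operator to one band.
Optimal: TerraLink→Band D ($803M), PeakComm→Band B ($673M), AzureWave→Band F ($974M), NorthTel→Band G ($826M), OrbitCom→Band C ($770M) — total 803+673+974+826+770 = $4046M.
Max-entry greedy (repeatedly take the single best remaining cell) gives $3642M, worse by 404.
Next-best assignment: TerraLink→Band B, PeakComm→Band C, AzureWave→Band F, NorthTel→Band D, OrbitCom→Band G = $3931M.
Swapping OrbitCom↔AzureWave (OrbitCom→Band F $448M, AzureWave→Band C $723M) loses 573.
No other one-to-one assignment exceeds $4046M.

Max total: $4046M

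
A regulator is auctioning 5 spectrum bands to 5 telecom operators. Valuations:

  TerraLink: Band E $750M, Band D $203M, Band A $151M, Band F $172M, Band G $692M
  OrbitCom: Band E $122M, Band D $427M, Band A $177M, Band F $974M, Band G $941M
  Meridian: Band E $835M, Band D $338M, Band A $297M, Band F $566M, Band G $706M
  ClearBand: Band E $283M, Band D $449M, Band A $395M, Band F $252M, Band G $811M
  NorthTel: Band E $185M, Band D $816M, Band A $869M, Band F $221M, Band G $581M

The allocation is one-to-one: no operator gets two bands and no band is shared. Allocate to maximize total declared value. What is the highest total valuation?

This is a one-to-one assignment (maximum-weight bipartite matching).
Optimal: TerraLink→Band G ($692M), OrbitCom→Band F ($974M), Meridian→Band E ($835M), ClearBand→Band D ($449M), NorthTel→Band A ($869M) — total 692+974+835+449+869 = $3819M.
Row-greedy (each operator in turn takes its best remaining band) gives $3748M, worse by 71.
Next-best assignment: TerraLink→Band E, OrbitCom→Band F, Meridian→Band G, ClearBand→Band D, NorthTel→Band A = $3748M.
Swapping NorthTel↔Meridian (NorthTel→Band E $185M, Meridian→Band A $297M) loses 1222.
No other one-to-one assignment exceeds $3819M.

Max total: $3819M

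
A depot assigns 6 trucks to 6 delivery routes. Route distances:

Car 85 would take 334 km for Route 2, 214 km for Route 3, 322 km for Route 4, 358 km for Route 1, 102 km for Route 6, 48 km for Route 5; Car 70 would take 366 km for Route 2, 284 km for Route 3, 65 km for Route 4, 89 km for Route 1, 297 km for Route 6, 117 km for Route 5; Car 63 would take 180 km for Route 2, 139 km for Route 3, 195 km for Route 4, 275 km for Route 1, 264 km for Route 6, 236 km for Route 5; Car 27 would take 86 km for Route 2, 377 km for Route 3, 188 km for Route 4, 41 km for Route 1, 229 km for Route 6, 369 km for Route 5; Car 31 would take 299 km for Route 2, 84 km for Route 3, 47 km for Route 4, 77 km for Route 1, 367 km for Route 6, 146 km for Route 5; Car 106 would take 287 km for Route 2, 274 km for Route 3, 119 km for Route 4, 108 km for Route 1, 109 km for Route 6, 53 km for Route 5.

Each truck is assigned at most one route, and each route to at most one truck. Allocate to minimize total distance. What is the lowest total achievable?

Optimal: Car 85→Route 6 (102 km), Car 70→Route 1 (89 km), Car 63→Route 3 (139 km), Car 27→Route 2 (86 km), Car 31→Route 4 (47 km), Car 106→Route 5 (53 km) — total 102+89+139+86+47+53 = 516 km.
Min-entry greedy (repeatedly take the single cheapest remaining cell) gives 750 km, worse by 234.
Next-best assignment: Car 85→Route 5, Car 70→Route 1, Car 63→Route 3, Car 27→Route 2, Car 31→Route 4, Car 106→Route 6 = 518 km.

Min total: 516 km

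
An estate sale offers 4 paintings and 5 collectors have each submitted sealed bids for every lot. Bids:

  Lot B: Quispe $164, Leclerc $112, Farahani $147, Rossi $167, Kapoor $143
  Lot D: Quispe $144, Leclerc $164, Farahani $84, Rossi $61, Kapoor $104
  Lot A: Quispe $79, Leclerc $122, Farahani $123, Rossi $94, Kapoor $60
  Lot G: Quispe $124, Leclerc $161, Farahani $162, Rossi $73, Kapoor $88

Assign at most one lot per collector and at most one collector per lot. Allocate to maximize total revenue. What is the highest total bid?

Max total: $595

Optimal: Rossi→Lot B ($167), Quispe→Lot D ($144), Leclerc→Lot A ($122), Farahani→Lot G ($162) — total 167+144+122+162 = $595.
Max-entry greedy (repeatedly take the single best remaining cell) gives $572, worse by 23.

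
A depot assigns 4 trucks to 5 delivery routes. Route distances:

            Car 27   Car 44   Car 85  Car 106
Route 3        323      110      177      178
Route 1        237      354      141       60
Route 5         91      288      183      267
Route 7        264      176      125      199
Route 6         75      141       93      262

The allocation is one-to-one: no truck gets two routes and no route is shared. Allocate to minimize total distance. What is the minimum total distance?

Min total: 354 km

This is the linear assignment problem.
Optimal: Car 27→Route 5 (91 km), Car 44→Route 3 (110 km), Car 85→Route 6 (93 km), Car 106→Route 1 (60 km) — total 91+110+93+60 = 354 km.
Next-best assignment: Car 27→Route 6, Car 44→Route 3, Car 85→Route 7, Car 106→Route 1 = 370 km.
Swapping Car 85↔Car 27 (Car 85→Route 5 183 km, Car 27→Route 6 75 km) adds 74.
Every other assignment is strictly worse.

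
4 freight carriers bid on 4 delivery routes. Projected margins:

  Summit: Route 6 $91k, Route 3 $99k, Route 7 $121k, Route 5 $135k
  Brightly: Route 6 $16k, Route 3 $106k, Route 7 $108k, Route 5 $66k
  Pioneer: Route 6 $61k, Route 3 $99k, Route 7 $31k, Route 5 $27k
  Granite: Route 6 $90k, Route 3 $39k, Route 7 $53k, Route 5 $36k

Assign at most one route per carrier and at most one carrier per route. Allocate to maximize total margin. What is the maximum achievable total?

Treat this as an assignment problem: match each carrier to one route.
Optimal: Summit→Route 5 ($135k), Brightly→Route 7 ($108k), Pioneer→Route 3 ($99k), Granite→Route 6 ($90k) — total 135+108+99+90 = $432k.
Column-greedy (each route in turn goes to its best remaining carrier) gives $277k, worse by 155.
Every other assignment is strictly worse.

Maximum total: $432k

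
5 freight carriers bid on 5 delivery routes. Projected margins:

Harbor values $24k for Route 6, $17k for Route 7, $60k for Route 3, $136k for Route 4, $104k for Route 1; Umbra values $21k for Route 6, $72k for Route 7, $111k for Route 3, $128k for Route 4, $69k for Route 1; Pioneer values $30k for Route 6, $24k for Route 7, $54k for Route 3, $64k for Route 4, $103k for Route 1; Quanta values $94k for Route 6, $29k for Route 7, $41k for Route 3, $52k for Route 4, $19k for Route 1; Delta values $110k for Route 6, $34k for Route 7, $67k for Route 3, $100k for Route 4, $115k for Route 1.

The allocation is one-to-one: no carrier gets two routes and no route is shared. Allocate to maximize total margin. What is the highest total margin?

Optimal: Harbor→Route 4 ($136k), Umbra→Route 3 ($111k), Pioneer→Route 1 ($103k), Quanta→Route 7 ($29k), Delta→Route 6 ($110k) — total 136+111+103+29+110 = $489k.
Column-greedy (each route in turn goes to its best remaining carrier) gives $325k, worse by 164.
Next-best assignment: Harbor→Route 4, Umbra→Route 3, Pioneer→Route 7, Quanta→Route 6, Delta→Route 1 = $480k.
Every other assignment is strictly worse.

Max total: $489k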